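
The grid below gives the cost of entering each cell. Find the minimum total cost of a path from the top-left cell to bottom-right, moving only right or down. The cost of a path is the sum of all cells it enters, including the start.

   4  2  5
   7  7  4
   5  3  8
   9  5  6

Best path: r0c0→r0c1→r1c1→r2c1→r3c1→r3c2
Cost: 4 + 2 + 7 + 3 + 5 + 6 = 27

27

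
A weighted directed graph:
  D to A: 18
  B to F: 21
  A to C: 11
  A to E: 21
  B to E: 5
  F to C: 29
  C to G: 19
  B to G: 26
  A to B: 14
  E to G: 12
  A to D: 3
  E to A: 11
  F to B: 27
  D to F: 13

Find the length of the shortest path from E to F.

Routes from E to F:
E-A-B-F: 11 + 14 + 21 = 46
E-A-D-F: 11 + 3 + 13 = 27
Shortest: 27.

27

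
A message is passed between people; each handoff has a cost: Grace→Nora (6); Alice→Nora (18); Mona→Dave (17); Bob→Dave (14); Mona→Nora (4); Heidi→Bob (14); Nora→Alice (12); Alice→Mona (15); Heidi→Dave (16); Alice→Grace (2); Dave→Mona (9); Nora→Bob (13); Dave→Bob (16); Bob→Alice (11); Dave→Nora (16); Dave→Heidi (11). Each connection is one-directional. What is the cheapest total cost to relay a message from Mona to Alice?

16

Checking several routes:
Mona-Dave-Nora-Alice: 17 + 16 + 12 = 45
Mona-Dave-Bob-Alice: 17 + 16 + 11 = 44
Mona-Nora-Bob-Alice: 4 + 13 + 11 = 28
Mona-Nora-Alice: 4 + 12 = 16
Mona-Dave-Heidi-Bob-Alice: 17 + 11 + 14 + 11 = 53
The minimum is 16.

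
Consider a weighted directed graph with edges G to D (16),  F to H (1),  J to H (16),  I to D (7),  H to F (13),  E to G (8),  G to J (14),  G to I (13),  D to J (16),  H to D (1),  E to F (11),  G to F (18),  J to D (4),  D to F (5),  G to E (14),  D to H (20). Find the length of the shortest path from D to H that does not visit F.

Paths from D to H avoiding F:
D - H: 20
D - J - H: 16 + 16 = 32
Shortest: 20.

20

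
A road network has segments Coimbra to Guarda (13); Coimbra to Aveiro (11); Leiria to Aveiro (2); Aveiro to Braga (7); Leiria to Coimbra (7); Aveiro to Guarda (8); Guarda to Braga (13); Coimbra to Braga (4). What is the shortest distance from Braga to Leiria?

Some routes from Braga to Leiria:
Braga → Aveiro → Coimbra → Leiria: 7 + 11 + 7 = 25
Braga → Guarda → Aveiro → Leiria: 13 + 8 + 2 = 23
Braga → Coimbra → Guarda → Aveiro → Leiria: 4 + 13 + 8 + 2 = 27
Braga → Coimbra → Leiria: 4 + 7 = 11
Braga → Aveiro → Leiria: 7 + 2 = 9
Braga → Coimbra → Aveiro → Leiria: 4 + 11 + 2 = 17
The minimum is 9 mi.

9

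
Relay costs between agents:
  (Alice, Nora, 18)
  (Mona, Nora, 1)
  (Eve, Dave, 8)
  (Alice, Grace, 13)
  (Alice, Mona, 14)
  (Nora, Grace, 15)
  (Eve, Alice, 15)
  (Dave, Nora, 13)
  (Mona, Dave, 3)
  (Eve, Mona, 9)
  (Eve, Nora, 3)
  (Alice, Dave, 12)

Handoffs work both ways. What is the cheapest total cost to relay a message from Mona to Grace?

16

A few of the Mona→Grace routes:
Mona→Alice→Grace: 14 + 13 = 27
Mona→Dave→Alice→Grace: 3 + 12 + 13 = 28
Mona→Eve→Nora→Grace: 9 + 3 + 15 = 27
Mona→Nora→Grace: 1 + 15 = 16
The minimum is 16.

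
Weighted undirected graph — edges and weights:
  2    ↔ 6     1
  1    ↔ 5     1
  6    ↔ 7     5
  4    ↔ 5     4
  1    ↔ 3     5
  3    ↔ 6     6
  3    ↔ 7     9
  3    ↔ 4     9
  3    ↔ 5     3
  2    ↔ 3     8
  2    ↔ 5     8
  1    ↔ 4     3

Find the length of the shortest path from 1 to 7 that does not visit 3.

Candidate routes:
1-4-5-2-6-7: 3 + 4 + 8 + 1 + 5 = 21
1-5-2-6-7: 1 + 8 + 1 + 5 = 15
The minimum is 15.

15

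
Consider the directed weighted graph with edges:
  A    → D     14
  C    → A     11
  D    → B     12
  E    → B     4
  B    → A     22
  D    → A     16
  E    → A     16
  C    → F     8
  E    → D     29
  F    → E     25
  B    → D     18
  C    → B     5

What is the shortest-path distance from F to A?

Checking several routes:
F - E - D - A: 25 + 29 + 16 = 70
F - E - A: 25 + 16 = 41
F - E - B - A: 25 + 4 + 22 = 51
F - E - B - D - A: 25 + 4 + 18 + 16 = 63
The minimum is 41.

41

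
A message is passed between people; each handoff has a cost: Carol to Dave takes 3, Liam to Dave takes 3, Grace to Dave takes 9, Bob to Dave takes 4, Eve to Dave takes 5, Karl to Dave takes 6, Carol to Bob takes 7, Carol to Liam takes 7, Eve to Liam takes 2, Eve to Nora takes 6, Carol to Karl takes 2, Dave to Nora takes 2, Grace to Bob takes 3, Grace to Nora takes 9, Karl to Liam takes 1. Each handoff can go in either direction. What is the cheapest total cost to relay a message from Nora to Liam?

5

Some routes from Nora to Liam:
Nora -> Eve -> Liam: 6 + 2 = 8
Nora -> Dave -> Karl -> Liam: 2 + 6 + 1 = 9
Nora -> Dave -> Carol -> Karl -> Liam: 2 + 3 + 2 + 1 = 8
Nora -> Dave -> Liam: 2 + 3 = 5
Best route has total 5.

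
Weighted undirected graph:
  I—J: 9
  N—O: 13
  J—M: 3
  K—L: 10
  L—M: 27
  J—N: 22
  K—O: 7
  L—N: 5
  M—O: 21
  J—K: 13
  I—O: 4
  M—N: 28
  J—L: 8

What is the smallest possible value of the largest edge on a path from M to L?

8

Some routes from M to L:
M→J→L: max(3, 8) = 8
M→J→I→O→N→L: max(3, 9, 4, 13, 5) = 13
M→J→I→O→K→L: max(3, 9, 4, 7, 10) = 10
Best route has worst link 8.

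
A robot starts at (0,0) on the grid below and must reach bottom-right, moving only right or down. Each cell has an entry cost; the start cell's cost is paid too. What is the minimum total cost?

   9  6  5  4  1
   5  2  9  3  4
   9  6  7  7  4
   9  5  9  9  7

Path r0c0 → r0c1 → r0c2 → r0c3 → r0c4 → r1c4 → r2c4 → r3c4: 9 + 6 + 5 + 4 + 1 + 4 + 4 + 7 = 40.

40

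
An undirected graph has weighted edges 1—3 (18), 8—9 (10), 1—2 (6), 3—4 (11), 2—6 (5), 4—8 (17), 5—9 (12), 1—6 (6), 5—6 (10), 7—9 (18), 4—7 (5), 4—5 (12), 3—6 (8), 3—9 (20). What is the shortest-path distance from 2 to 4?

Checking several routes:
2→6→3→4: 5 + 8 + 11 = 24
2→1→6→3→4: 6 + 6 + 8 + 11 = 31
2→1→6→5→4: 6 + 6 + 10 + 12 = 34
2→6→5→4: 5 + 10 + 12 = 27
Shortest: 24.

24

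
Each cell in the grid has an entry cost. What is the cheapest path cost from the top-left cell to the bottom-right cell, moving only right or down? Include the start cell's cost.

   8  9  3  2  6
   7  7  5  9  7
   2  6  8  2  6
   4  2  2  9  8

42

One optimal route is r0c0→r1c0→r2c0→r3c0→r3c1→r3c2→r3c3→r3c4.
Its cost is 8 + 7 + 2 + 4 + 2 + 2 + 9 + 8 = 42.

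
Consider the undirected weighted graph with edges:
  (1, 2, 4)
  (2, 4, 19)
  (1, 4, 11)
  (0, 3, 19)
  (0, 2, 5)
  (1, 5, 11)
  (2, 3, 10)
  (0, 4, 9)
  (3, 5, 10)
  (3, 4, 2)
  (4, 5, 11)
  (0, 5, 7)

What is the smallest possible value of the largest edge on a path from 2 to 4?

Checking several routes:
2 -> 0 -> 4: max(5, 9) = 9
2 -> 0 -> 5 -> 3 -> 4: max(5, 7, 10, 2) = 10
2 -> 3 -> 4: max(10, 2) = 10
2 -> 3 -> 5 -> 0 -> 4: max(10, 10, 7, 9) = 10
The minimum achievable maximum is 9.

9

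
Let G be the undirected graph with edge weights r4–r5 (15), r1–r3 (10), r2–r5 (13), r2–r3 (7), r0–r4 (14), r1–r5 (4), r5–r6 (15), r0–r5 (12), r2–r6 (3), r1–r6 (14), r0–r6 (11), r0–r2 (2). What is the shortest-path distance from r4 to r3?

23

Checking several routes:
r4 - r0 - r2 - r3: 14 + 2 + 7 = 23
r4 - r0 - r6 - r2 - r3: 14 + 11 + 3 + 7 = 35
r4 - r5 - r1 - r3: 15 + 4 + 10 = 29
Shortest: 23.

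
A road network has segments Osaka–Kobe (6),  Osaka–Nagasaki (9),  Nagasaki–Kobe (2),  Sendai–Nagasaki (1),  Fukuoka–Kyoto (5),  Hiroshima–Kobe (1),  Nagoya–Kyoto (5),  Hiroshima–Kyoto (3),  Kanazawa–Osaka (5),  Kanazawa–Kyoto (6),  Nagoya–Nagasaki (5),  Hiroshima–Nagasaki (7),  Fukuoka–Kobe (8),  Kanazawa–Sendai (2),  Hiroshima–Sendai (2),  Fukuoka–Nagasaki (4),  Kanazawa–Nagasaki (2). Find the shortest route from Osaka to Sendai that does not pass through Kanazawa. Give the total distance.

Some routes from Osaka to Sendai avoiding Kanazawa:
Osaka → Kobe → Hiroshima → Nagasaki → Sendai: 6 + 1 + 7 + 1 = 15
Osaka → Kobe → Hiroshima → Sendai: 6 + 1 + 2 = 9
Osaka → Nagasaki → Kobe → Hiroshima → Sendai: 9 + 2 + 1 + 2 = 14
Osaka → Nagasaki → Sendai: 9 + 1 = 10
Osaka → Kobe → Nagasaki → Sendai: 6 + 2 + 1 = 9
The minimum is 9 mi.

9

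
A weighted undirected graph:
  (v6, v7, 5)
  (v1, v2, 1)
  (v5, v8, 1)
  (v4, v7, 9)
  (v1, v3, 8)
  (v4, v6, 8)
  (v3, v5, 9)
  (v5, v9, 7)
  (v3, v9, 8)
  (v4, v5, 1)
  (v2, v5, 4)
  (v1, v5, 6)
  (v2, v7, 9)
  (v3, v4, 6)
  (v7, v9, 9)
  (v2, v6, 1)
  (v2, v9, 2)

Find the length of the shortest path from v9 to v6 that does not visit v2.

Some routes from v9 to v6 avoiding v2:
v9 - v3 - v4 - v6: 8 + 6 + 8 = 22
v9 - v5 - v4 - v7 - v6: 7 + 1 + 9 + 5 = 22
v9 - v7 - v6: 9 + 5 = 14
v9 - v5 - v4 - v6: 7 + 1 + 8 = 16
Shortest: 14.

14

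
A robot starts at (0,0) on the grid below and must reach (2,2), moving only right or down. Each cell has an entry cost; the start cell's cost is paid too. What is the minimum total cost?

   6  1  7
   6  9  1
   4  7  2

One optimal route is (0,0) → (0,1) → (0,2) → (1,2) → (2,2).
Its cost is 6 + 1 + 7 + 1 + 2 = 17.

17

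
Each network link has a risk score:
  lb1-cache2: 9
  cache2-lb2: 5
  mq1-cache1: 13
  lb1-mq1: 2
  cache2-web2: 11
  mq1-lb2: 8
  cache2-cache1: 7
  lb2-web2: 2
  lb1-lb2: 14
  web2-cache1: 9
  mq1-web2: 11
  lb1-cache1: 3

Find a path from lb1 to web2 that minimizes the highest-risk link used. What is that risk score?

7

A few of the lb1→web2 routes:
lb1 -> mq1 -> lb2 -> web2: max(2, 8, 2) = 8
lb1 -> cache1 -> cache2 -> lb2 -> web2: max(3, 7, 5, 2) = 7
lb1 -> mq1 -> lb2 -> cache2 -> cache1 -> web2: max(2, 8, 5, 7, 9) = 9
The minimum achievable maximum is 7.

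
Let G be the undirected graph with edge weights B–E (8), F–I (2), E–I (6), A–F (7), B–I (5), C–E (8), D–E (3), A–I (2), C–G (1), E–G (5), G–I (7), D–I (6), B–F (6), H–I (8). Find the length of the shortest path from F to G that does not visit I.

19

Paths from F to G avoiding I:
F - B - E - G: 6 + 8 + 5 = 19
F - B - E - C - G: 6 + 8 + 8 + 1 = 23
Shortest: 19.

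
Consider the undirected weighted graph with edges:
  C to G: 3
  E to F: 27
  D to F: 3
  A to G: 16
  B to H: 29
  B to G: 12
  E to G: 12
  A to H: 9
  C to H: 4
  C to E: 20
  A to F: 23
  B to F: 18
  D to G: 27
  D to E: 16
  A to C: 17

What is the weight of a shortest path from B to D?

21

Some routes from B to D:
B→G→E→F→D: 12 + 12 + 27 + 3 = 54
B→G→C→E→D: 12 + 3 + 20 + 16 = 51
B→G→E→D: 12 + 12 + 16 = 40
B→G→D: 12 + 27 = 39
B→F→D: 18 + 3 = 21
Shortest: 21.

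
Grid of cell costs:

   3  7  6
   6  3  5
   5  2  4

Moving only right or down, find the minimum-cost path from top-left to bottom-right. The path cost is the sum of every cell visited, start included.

18

Best path: (0,0) -> (1,0) -> (1,1) -> (2,1) -> (2,2)
Cost: 3 + 6 + 3 + 2 + 4 = 18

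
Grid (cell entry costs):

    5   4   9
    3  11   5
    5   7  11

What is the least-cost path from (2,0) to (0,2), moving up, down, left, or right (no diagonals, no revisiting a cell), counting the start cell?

26

Take [2,0] [1,0] [0,0] [0,1] [0,2] for a total of 5 + 3 + 5 + 4 + 9 = 26.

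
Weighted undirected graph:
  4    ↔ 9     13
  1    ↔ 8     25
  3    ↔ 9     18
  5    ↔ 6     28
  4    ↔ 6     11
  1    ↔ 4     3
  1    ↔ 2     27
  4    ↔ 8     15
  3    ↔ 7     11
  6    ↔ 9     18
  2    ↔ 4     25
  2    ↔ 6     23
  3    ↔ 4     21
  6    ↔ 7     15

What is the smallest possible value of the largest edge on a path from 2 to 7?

23

Comparing a few candidate routes:
2 -> 6 -> 7: max(23, 15) = 23
2 -> 6 -> 9 -> 3 -> 7: max(23, 18, 18, 11) = 23
2 -> 6 -> 9 -> 4 -> 3 -> 7: max(23, 18, 13, 21, 11) = 23
2 -> 6 -> 4 -> 3 -> 7: max(23, 11, 21, 11) = 23
Smallest bottleneck: 23.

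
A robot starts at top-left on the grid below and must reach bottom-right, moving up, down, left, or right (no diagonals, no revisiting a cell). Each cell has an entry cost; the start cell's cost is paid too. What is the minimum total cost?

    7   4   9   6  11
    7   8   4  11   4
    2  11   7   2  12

44

Take (0,0) -> (0,1) -> (1,1) -> (1,2) -> (2,2) -> (2,3) -> (2,4) for a total of 7 + 4 + 8 + 4 + 7 + 2 + 12 = 44.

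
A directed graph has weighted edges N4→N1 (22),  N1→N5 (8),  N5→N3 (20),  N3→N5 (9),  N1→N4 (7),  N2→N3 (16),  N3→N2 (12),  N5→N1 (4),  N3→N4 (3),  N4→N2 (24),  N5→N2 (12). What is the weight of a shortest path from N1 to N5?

Routes from N1 to N5:
N1 → N5: 8
N1 → N4 → N2 → N3 → N5: 7 + 24 + 16 + 9 = 56
The minimum is 8.

8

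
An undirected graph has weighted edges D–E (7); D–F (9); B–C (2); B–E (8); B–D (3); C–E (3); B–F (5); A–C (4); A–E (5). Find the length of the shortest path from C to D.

5

Checking several routes:
C-E-D: 3 + 7 = 10
C-B-D: 2 + 3 = 5
C-E-B-D: 3 + 8 + 3 = 14
Best route has total 5.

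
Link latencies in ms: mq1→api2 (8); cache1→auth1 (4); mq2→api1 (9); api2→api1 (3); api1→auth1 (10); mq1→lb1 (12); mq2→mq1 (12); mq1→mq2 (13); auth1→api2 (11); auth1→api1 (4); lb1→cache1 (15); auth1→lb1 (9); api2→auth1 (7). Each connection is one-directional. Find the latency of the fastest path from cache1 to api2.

15

Candidate routes:
cache1 → auth1 → api2: 4 + 11 = 15
Best route has total 15 ms.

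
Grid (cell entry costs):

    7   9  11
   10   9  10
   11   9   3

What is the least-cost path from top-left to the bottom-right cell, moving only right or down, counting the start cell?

37

One optimal route is [0,0]→[0,1]→[1,1]→[2,1]→[2,2].
Its cost is 7 + 9 + 9 + 9 + 3 = 37.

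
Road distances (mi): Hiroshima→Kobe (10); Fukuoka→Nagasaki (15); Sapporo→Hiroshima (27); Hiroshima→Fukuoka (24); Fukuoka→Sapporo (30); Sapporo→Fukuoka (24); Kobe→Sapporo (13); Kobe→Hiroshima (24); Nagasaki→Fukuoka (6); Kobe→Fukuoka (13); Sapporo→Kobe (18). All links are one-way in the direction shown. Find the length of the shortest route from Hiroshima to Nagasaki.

Candidate routes:
Hiroshima - Kobe - Sapporo - Fukuoka - Nagasaki: 10 + 13 + 24 + 15 = 62
Hiroshima - Fukuoka - Nagasaki: 24 + 15 = 39
Hiroshima - Kobe - Fukuoka - Nagasaki: 10 + 13 + 15 = 38
Shortest: 38 mi.

38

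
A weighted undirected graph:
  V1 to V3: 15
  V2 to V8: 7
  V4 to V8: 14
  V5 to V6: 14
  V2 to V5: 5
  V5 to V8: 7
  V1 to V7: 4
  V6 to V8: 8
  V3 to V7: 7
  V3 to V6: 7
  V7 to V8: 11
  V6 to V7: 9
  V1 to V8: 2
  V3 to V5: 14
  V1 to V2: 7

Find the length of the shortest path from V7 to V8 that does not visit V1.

Checking several routes:
V7 -> V6 -> V8: 9 + 8 = 17
V7 -> V8: 11
V7 -> V3 -> V6 -> V8: 7 + 7 + 8 = 22
V7 -> V3 -> V5 -> V8: 7 + 14 + 7 = 28
The minimum is 11.

11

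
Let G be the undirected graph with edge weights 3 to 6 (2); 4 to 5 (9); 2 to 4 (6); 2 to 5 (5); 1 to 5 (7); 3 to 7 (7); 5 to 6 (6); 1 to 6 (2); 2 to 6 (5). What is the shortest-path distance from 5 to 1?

7

Candidate routes:
5 - 2 - 6 - 1: 5 + 5 + 2 = 12
5 - 1: 7
5 - 6 - 1: 6 + 2 = 8
5 - 4 - 2 - 6 - 1: 9 + 6 + 5 + 2 = 22
Best route has total 7.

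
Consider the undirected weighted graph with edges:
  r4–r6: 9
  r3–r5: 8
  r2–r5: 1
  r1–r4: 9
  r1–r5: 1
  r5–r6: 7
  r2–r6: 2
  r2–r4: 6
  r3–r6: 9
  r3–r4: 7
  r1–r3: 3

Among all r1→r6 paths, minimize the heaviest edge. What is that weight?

2

Checking several routes:
r1→r3→r4→r2→r5→r6: max(3, 7, 6, 1, 7) = 7
r1→r3→r4→r2→r6: max(3, 7, 6, 2) = 7
r1→r5→r2→r6: max(1, 1, 2) = 2
r1→r5→r3→r4→r2→r6: max(1, 8, 7, 6, 2) = 8
r1→r5→r6: max(1, 7) = 7
The minimum achievable maximum is 2.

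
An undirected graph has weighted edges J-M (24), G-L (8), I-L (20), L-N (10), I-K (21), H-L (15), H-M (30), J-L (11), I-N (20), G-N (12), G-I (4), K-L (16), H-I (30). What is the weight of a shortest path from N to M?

A few of the N→M routes:
N→L→J→M: 10 + 11 + 24 = 45
N→I→G→L→J→M: 20 + 4 + 8 + 11 + 24 = 67
N→L→H→M: 10 + 15 + 30 = 55
N→G→L→J→M: 12 + 8 + 11 + 24 = 55
N→G→L→H→M: 12 + 8 + 15 + 30 = 65
The minimum is 45.

45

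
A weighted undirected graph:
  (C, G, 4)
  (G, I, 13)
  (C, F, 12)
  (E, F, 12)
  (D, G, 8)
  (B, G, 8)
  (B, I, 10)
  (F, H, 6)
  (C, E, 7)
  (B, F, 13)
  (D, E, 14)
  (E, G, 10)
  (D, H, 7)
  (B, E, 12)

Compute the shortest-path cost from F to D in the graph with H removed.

24

Checking several routes:
F → B → G → D: 13 + 8 + 8 = 29
F → E → D: 12 + 14 = 26
F → E → G → D: 12 + 10 + 8 = 30
F → C → G → D: 12 + 4 + 8 = 24
The minimum is 24.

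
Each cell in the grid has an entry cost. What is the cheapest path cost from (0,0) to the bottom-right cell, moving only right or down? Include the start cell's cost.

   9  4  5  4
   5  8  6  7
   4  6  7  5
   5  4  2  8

One optimal route is [0,0]→[1,0]→[2,0]→[3,0]→[3,1]→[3,2]→[3,3].
Its cost is 9 + 5 + 4 + 5 + 4 + 2 + 8 = 37.
For comparison, the top-then-right route costs 42.

37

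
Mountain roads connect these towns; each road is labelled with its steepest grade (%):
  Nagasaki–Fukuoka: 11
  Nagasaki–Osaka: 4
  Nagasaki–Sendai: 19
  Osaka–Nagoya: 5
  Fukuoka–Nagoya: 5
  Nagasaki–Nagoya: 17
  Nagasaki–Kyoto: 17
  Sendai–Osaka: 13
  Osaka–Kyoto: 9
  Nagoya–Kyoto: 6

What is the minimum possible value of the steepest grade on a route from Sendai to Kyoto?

Comparing a few candidate routes:
Sendai -> Osaka -> Nagoya -> Nagasaki -> Kyoto: max(13, 5, 17, 17) = 17
Sendai -> Osaka -> Nagasaki -> Fukuoka -> Nagoya -> Kyoto: max(13, 4, 11, 5, 6) = 13
Sendai -> Osaka -> Nagoya -> Fukuoka -> Nagasaki -> Kyoto: max(13, 5, 5, 11, 17) = 17
Sendai -> Osaka -> Kyoto: max(13, 9) = 13
Sendai -> Osaka -> Nagoya -> Kyoto: max(13, 5, 6) = 13
The minimum achievable maximum is 13%.

13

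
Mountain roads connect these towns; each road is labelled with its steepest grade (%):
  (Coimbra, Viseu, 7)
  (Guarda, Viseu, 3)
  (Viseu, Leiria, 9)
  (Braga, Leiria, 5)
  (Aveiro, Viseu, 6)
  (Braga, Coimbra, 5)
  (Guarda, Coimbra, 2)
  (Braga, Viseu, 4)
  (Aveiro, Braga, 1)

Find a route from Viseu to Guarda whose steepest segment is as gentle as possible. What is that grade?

Comparing a few candidate routes:
Viseu→Guarda: max(3) = 3
Viseu→Aveiro→Braga→Coimbra→Guarda: max(6, 1, 5, 2) = 6
Viseu→Braga→Coimbra→Guarda: max(4, 5, 2) = 5
Best route has worst link 3%.

3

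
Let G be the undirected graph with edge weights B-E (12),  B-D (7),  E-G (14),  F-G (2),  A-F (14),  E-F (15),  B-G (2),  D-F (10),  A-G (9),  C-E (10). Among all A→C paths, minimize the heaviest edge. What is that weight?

A few of the A→C routes:
A-F-D-B-E-C: max(14, 10, 7, 12, 10) = 14
A-G-F-D-B-E-C: max(9, 2, 10, 7, 12, 10) = 12
A-G-B-E-C: max(9, 2, 12, 10) = 12
A-F-D-B-G-E-C: max(14, 10, 7, 2, 14, 10) = 14
Best route has worst link 12.

12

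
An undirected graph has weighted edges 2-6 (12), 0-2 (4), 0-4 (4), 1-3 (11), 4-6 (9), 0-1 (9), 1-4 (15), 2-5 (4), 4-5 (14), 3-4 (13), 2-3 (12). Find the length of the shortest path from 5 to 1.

Some routes from 5 to 1:
5 - 4 - 1: 14 + 15 = 29
5 - 2 - 0 - 4 - 3 - 1: 4 + 4 + 4 + 13 + 11 = 36
5 - 4 - 0 - 1: 14 + 4 + 9 = 27
5 - 2 - 3 - 1: 4 + 12 + 11 = 27
5 - 2 - 0 - 1: 4 + 4 + 9 = 17
5 - 2 - 0 - 4 - 1: 4 + 4 + 4 + 15 = 27
Best route has total 17.

17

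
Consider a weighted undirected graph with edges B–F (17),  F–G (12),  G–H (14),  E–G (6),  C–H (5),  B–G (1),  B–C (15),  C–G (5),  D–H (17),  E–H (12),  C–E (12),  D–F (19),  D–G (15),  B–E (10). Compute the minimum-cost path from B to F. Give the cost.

13

Some routes from B to F:
B -> F: 17
B -> G -> D -> F: 1 + 15 + 19 = 35
B -> C -> G -> F: 15 + 5 + 12 = 32
B -> E -> G -> F: 10 + 6 + 12 = 28
B -> E -> C -> G -> F: 10 + 12 + 5 + 12 = 39
B -> G -> F: 1 + 12 = 13
Shortest: 13.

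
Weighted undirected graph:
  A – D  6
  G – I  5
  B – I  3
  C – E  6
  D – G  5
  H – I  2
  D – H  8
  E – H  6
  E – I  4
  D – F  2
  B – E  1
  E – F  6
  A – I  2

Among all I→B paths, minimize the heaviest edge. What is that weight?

3

Some routes from I to B:
I -> B: max(3) = 3
I -> H -> E -> B: max(2, 6, 1) = 6
I -> E -> B: max(4, 1) = 4
Best route has worst link 3.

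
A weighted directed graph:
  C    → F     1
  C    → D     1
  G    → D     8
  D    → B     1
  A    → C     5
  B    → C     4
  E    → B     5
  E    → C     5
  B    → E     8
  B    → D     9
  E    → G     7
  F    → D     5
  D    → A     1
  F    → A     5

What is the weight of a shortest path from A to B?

Candidate routes:
A-C-D-B: 5 + 1 + 1 = 7
A-C-F-D-B: 5 + 1 + 5 + 1 = 12
The minimum is 7.

7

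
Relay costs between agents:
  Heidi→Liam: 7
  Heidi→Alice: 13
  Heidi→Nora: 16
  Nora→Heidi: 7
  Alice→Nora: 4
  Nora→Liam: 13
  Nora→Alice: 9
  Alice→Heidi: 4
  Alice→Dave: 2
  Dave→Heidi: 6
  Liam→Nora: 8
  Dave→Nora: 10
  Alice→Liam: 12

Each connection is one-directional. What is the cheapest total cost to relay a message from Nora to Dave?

Paths from Nora to Dave:
Nora - Alice - Dave: 9 + 2 = 11
Nora - Heidi - Alice - Dave: 7 + 13 + 2 = 22
Best route has total 11.

11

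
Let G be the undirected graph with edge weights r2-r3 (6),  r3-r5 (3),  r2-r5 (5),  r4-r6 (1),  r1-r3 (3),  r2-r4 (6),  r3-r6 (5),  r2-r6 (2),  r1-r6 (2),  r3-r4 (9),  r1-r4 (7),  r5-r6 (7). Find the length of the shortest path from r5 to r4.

Checking several routes:
r5-r6-r4: 7 + 1 = 8
r5-r3-r6-r4: 3 + 5 + 1 = 9
r5-r3-r1-r6-r4: 3 + 3 + 2 + 1 = 9
r5-r2-r4: 5 + 6 = 11
r5-r2-r6-r4: 5 + 2 + 1 = 8
The minimum is 8.

8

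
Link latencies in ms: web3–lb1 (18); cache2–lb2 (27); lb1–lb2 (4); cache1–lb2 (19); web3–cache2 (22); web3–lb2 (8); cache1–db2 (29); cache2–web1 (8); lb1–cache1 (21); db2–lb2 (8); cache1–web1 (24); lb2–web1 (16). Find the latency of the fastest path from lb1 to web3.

12

Comparing a few candidate routes:
lb1 - cache1 - lb2 - web3: 21 + 19 + 8 = 48
lb1 - lb2 - web3: 4 + 8 = 12
lb1 - web3: 18
Shortest: 12 ms.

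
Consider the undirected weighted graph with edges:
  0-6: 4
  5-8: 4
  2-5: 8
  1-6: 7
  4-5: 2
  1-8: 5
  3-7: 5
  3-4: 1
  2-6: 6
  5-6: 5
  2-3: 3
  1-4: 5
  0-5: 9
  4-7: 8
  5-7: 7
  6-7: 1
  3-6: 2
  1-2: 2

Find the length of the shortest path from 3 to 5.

3

Some routes from 3 to 5:
3-6-5: 2 + 5 = 7
3-2-5: 3 + 8 = 11
3-6-7-5: 2 + 1 + 7 = 10
3-4-5: 1 + 2 = 3
Best route has total 3.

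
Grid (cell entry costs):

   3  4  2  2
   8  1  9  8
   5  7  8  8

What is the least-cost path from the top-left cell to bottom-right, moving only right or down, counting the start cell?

27

Cheapest: r0c0→r0c1→r0c2→r0c3→r1c3→r2c3
  3 + 4 + 2 + 2 + 8 + 8 = 27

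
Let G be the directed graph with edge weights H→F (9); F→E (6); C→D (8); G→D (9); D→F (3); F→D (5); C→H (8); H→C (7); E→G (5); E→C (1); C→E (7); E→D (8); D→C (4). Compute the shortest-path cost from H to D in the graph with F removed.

15

Routes from H to D avoiding F:
H -> C -> E -> G -> D: 7 + 7 + 5 + 9 = 28
H -> C -> D: 7 + 8 = 15
H -> C -> E -> D: 7 + 7 + 8 = 22
Shortest: 15.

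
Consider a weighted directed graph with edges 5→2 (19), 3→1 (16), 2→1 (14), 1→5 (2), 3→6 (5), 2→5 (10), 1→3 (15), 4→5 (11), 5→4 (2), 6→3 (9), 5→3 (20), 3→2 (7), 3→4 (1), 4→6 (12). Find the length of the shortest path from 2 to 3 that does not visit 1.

Paths from 2 to 3 avoiding 1:
2 - 5 - 4 - 6 - 3: 10 + 2 + 12 + 9 = 33
2 - 5 - 3: 10 + 20 = 30
Best route has total 30.

30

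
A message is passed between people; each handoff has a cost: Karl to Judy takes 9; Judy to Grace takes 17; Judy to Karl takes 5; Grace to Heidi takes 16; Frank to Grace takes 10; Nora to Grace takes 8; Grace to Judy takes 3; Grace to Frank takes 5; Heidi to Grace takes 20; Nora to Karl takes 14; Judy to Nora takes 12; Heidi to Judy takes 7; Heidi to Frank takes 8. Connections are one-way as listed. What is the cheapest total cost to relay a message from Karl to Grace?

Paths from Karl to Grace:
Karl - Judy - Grace: 9 + 17 = 26
Karl - Judy - Nora - Grace: 9 + 12 + 8 = 29
Shortest: 26.

26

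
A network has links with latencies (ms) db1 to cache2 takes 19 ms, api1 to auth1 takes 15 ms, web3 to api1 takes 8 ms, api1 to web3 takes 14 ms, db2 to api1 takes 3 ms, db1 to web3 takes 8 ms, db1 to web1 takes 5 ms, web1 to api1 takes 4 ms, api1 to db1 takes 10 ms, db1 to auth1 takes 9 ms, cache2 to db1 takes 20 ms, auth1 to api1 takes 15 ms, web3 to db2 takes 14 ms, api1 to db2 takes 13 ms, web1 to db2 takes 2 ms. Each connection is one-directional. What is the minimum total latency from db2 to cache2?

32

Candidate routes:
db2 - api1 - db1 - cache2: 3 + 10 + 19 = 32
Shortest: 32 ms.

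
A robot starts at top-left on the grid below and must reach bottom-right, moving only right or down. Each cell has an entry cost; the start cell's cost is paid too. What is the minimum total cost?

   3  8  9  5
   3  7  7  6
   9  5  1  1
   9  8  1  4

24

One optimal route is (0,0) (1,0) (1,1) (2,1) (2,2) (2,3) (3,3).
Its cost is 3 + 3 + 7 + 5 + 1 + 1 + 4 = 24.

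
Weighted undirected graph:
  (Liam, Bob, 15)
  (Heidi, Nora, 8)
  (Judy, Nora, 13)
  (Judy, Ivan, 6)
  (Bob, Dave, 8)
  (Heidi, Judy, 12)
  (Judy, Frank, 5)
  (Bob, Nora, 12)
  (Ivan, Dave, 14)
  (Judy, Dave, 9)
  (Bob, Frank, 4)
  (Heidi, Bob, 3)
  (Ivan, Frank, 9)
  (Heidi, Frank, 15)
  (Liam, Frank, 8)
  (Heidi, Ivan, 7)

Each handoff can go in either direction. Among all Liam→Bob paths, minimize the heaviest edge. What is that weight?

Checking several routes:
Liam - Frank - Bob: max(8, 4) = 8
Liam - Frank - Ivan - Heidi - Nora - Bob: max(8, 9, 7, 8, 12) = 12
Liam - Frank - Judy - Ivan - Heidi - Bob: max(8, 5, 6, 7, 3) = 8
Liam - Frank - Ivan - Heidi - Bob: max(8, 9, 7, 3) = 9
Liam - Frank - Judy - Dave - Bob: max(8, 5, 9, 8) = 9
Liam - Frank - Ivan - Judy - Dave - Bob: max(8, 9, 6, 9, 8) = 9
Smallest bottleneck: 8.

8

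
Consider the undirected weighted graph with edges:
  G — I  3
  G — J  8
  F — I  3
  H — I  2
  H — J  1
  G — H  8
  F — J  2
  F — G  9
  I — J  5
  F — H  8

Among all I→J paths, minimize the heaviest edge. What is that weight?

2

Comparing a few candidate routes:
I - J: max(5) = 5
I - H - J: max(2, 1) = 2
I - F - J: max(3, 2) = 3
I - G - J: max(3, 8) = 8
Smallest bottleneck: 2.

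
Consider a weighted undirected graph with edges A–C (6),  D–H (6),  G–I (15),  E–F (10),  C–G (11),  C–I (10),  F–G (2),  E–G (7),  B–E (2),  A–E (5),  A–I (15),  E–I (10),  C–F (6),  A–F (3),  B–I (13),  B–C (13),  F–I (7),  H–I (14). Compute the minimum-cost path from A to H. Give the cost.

24

Comparing a few candidate routes:
A -> I -> H: 15 + 14 = 29
A -> E -> I -> H: 5 + 10 + 14 = 29
A -> C -> F -> I -> H: 6 + 6 + 7 + 14 = 33
A -> C -> I -> H: 6 + 10 + 14 = 30
A -> F -> C -> I -> H: 3 + 6 + 10 + 14 = 33
A -> F -> I -> H: 3 + 7 + 14 = 24
The minimum is 24.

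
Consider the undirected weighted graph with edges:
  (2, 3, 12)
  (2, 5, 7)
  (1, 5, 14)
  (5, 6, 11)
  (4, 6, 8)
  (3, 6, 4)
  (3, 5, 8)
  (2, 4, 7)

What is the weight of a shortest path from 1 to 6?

Candidate routes:
1→5→2→4→6: 14 + 7 + 7 + 8 = 36
1→5→3→2→4→6: 14 + 8 + 12 + 7 + 8 = 49
1→5→3→6: 14 + 8 + 4 = 26
1→5→6: 14 + 11 = 25
1→5→2→3→6: 14 + 7 + 12 + 4 = 37
Shortest: 25.

25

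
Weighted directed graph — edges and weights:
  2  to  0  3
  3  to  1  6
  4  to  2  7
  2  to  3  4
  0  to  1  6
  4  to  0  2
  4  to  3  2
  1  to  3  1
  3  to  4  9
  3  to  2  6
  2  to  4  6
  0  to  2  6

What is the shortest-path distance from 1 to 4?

10

Candidate routes:
1-3-2-4: 1 + 6 + 6 = 13
1-3-4: 1 + 9 = 10
Shortest: 10.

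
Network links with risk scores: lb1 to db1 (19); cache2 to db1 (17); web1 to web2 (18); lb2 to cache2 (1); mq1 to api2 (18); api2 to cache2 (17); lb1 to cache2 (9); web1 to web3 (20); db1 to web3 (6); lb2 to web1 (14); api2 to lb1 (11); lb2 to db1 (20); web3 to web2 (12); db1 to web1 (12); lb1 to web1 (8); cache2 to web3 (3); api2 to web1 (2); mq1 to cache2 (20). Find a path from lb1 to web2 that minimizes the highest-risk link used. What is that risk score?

12

Checking several routes:
lb1 -> api2 -> web1 -> lb2 -> cache2 -> web3 -> web2: max(11, 2, 14, 1, 3, 12) = 14
lb1 -> api2 -> web1 -> db1 -> web3 -> web2: max(11, 2, 12, 6, 12) = 12
lb1 -> cache2 -> web3 -> web2: max(9, 3, 12) = 12
lb1 -> web1 -> db1 -> web3 -> web2: max(8, 12, 6, 12) = 12
lb1 -> web1 -> lb2 -> cache2 -> web3 -> web2: max(8, 14, 1, 3, 12) = 14
lb1 -> cache2 -> lb2 -> web1 -> db1 -> web3 -> web2: max(9, 1, 14, 12, 6, 12) = 14
Best route has worst link 12.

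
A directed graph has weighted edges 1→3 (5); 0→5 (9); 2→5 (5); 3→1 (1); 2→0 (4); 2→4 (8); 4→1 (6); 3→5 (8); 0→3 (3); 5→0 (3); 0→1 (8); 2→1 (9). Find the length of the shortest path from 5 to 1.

Routes from 5 to 1:
5-0-1: 3 + 8 = 11
5-0-3-1: 3 + 3 + 1 = 7
The minimum is 7.

7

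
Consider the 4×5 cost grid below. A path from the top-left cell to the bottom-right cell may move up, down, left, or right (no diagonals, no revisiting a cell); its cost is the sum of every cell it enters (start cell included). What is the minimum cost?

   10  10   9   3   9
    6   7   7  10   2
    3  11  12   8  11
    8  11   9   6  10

Best path: [0,0] [1,0] [1,1] [1,2] [1,3] [1,4] [2,4] [3,4]
Cost: 10 + 6 + 7 + 7 + 10 + 2 + 11 + 10 = 63

63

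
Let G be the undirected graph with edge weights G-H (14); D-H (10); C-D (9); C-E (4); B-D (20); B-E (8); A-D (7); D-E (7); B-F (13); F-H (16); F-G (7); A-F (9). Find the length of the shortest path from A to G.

Comparing a few candidate routes:
A → D → H → G: 7 + 10 + 14 = 31
A → F → H → G: 9 + 16 + 14 = 39
A → F → G: 9 + 7 = 16
The minimum is 16.

16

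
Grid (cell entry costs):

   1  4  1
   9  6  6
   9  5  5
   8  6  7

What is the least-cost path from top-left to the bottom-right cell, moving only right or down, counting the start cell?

Best path: r0c0 r0c1 r0c2 r1c2 r2c2 r3c2
Cost: 1 + 4 + 1 + 6 + 5 + 7 = 24

24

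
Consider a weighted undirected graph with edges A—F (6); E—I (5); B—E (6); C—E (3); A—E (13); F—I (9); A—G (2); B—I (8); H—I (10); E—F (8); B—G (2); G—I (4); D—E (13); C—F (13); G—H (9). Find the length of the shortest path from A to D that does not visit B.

24

Comparing a few candidate routes:
A -> G -> I -> E -> D: 2 + 4 + 5 + 13 = 24
A -> F -> E -> D: 6 + 8 + 13 = 27
A -> E -> D: 13 + 13 = 26
The minimum is 24.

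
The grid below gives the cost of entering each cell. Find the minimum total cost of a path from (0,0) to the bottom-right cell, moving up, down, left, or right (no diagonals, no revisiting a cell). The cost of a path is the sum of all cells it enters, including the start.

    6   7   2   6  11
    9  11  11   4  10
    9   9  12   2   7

One optimal route is [0,0] [0,1] [0,2] [0,3] [1,3] [2,3] [2,4].
Its cost is 6 + 7 + 2 + 6 + 4 + 2 + 7 = 34.

34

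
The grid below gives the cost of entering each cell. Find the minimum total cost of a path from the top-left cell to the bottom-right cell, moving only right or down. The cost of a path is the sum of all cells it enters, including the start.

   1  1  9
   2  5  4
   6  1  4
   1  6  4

16

Cheapest: [0,0] -> [0,1] -> [1,1] -> [2,1] -> [2,2] -> [3,2]
  1 + 1 + 5 + 1 + 4 + 4 = 16
(Top row then right column would cost 23.)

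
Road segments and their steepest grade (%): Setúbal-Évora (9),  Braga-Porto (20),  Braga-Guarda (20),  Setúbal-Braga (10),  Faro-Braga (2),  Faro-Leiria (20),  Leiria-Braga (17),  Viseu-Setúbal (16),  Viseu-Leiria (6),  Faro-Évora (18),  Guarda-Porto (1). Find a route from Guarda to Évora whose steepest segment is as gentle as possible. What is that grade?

Comparing a few candidate routes:
Guarda -> Porto -> Braga -> Faro -> Évora: max(1, 20, 2, 18) = 20
Guarda -> Porto -> Braga -> Leiria -> Faro -> Évora: max(1, 20, 17, 20, 18) = 20
Guarda -> Porto -> Braga -> Faro -> Leiria -> Viseu -> Setúbal -> Évora: max(1, 20, 2, 20, 6, 16, 9) = 20
Guarda -> Porto -> Braga -> Leiria -> Viseu -> Setúbal -> Évora: max(1, 20, 17, 6, 16, 9) = 20
The minimum achievable maximum is 20%.

20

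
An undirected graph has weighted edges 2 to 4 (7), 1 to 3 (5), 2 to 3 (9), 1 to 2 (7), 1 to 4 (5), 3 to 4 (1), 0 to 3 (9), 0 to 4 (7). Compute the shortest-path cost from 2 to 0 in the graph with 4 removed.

Candidate routes:
2-3-0: 9 + 9 = 18
2-1-3-0: 7 + 5 + 9 = 21
Best route has total 18.

18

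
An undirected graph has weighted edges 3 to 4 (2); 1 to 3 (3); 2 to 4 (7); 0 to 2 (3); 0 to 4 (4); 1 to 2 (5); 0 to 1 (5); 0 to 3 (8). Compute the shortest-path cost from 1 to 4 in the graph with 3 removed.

A few of the 1→4 routes:
1-2-4: 5 + 7 = 12
1-0-4: 5 + 4 = 9
1-2-0-4: 5 + 3 + 4 = 12
Best route has total 9.

9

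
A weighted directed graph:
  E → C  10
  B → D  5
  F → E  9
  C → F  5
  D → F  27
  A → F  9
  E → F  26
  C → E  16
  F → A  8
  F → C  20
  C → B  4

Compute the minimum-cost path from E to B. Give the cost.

14

Routes from E to B:
E -> F -> C -> B: 26 + 20 + 4 = 50
E -> C -> B: 10 + 4 = 14
Shortest: 14.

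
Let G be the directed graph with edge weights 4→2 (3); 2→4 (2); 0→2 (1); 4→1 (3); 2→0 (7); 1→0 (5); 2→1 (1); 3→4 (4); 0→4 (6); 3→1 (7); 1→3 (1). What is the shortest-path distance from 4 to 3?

4

Routes from 4 to 3:
4→2→1→3: 3 + 1 + 1 = 5
4→1→3: 3 + 1 = 4
Best route has total 4.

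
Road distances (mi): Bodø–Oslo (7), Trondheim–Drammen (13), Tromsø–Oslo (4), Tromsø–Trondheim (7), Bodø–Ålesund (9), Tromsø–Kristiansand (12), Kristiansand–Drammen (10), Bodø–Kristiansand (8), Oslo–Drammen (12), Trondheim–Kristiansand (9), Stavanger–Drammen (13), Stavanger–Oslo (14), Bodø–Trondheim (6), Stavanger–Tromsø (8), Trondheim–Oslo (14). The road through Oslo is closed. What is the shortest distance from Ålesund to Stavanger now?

A few of the Ålesund→Stavanger routes:
Ålesund → Bodø → Kristiansand → Tromsø → Stavanger: 9 + 8 + 12 + 8 = 37
Ålesund → Bodø → Kristiansand → Trondheim → Tromsø → Stavanger: 9 + 8 + 9 + 7 + 8 = 41
Ålesund → Bodø → Kristiansand → Drammen → Stavanger: 9 + 8 + 10 + 13 = 40
Ålesund → Bodø → Trondheim → Drammen → Stavanger: 9 + 6 + 13 + 13 = 41
Ålesund → Bodø → Trondheim → Tromsø → Stavanger: 9 + 6 + 7 + 8 = 30
Best route has total 30 mi.

30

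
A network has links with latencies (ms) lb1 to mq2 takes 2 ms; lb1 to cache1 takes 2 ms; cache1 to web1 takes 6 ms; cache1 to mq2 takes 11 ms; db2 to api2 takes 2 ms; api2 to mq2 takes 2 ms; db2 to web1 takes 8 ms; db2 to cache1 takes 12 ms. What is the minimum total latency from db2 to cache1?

8

Candidate routes:
db2 - cache1: 12
db2 - api2 - mq2 - cache1: 2 + 2 + 11 = 15
db2 - web1 - cache1: 8 + 6 = 14
db2 - api2 - mq2 - lb1 - cache1: 2 + 2 + 2 + 2 = 8
Shortest: 8 ms.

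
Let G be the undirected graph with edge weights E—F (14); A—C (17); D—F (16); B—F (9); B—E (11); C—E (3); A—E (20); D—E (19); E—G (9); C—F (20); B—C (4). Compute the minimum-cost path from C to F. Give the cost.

13

Some routes from C to F:
C -> F: 20
C -> B -> E -> F: 4 + 11 + 14 = 29
C -> E -> F: 3 + 14 = 17
C -> B -> F: 4 + 9 = 13
C -> E -> B -> F: 3 + 11 + 9 = 23
Best route has total 13.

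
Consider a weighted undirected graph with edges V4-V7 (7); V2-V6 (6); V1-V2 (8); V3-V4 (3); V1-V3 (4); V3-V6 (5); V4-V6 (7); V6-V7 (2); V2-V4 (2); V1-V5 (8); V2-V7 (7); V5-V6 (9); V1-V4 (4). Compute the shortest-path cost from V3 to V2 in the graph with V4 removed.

11

A few of the V3→V2 routes:
V3→V1→V2: 4 + 8 = 12
V3→V6→V2: 5 + 6 = 11
V3→V1→V5→V6→V2: 4 + 8 + 9 + 6 = 27
V3→V6→V7→V2: 5 + 2 + 7 = 14
The minimum is 11.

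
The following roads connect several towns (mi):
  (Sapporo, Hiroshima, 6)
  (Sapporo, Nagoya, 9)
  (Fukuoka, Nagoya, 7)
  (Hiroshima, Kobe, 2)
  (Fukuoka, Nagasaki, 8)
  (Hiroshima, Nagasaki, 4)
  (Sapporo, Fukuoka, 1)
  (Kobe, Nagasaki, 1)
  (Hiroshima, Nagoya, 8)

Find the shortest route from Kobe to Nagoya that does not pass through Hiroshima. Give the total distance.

16

Candidate routes:
Kobe -> Nagasaki -> Fukuoka -> Sapporo -> Nagoya: 1 + 8 + 1 + 9 = 19
Kobe -> Nagasaki -> Fukuoka -> Nagoya: 1 + 8 + 7 = 16
Best route has total 16 mi.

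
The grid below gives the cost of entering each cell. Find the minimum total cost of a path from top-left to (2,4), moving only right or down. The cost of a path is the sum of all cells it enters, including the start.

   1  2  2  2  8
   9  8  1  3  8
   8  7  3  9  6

23

Best path: r0c0 -> r0c1 -> r0c2 -> r1c2 -> r1c3 -> r1c4 -> r2c4
Cost: 1 + 2 + 2 + 1 + 3 + 8 + 6 = 23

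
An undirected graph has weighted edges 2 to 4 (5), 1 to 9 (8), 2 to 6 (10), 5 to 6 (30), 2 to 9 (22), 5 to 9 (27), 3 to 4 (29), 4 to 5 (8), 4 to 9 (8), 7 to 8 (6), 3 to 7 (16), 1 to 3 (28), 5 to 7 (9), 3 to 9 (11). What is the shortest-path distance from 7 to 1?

Checking several routes:
7 - 3 - 9 - 1: 16 + 11 + 8 = 35
7 - 5 - 4 - 2 - 9 - 1: 9 + 8 + 5 + 22 + 8 = 52
7 - 5 - 9 - 1: 9 + 27 + 8 = 44
7 - 5 - 4 - 9 - 1: 9 + 8 + 8 + 8 = 33
7 - 3 - 1: 16 + 28 = 44
The minimum is 33.

33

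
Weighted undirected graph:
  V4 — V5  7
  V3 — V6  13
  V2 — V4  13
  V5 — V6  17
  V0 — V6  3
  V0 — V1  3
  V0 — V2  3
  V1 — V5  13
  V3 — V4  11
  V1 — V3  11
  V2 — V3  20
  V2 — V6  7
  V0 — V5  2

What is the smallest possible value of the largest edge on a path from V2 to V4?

Checking several routes:
V2-V0-V5-V4: max(3, 2, 7) = 7
V2-V6-V0-V5-V4: max(7, 3, 2, 7) = 7
V2-V0-V1-V3-V4: max(3, 3, 11, 11) = 11
Smallest bottleneck: 7.

7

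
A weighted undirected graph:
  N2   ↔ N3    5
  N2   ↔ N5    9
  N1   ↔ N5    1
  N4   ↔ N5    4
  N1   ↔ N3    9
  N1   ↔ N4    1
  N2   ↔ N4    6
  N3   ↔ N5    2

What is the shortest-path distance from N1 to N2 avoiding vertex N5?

Routes from N1 to N2 avoiding N5:
N1-N3-N2: 9 + 5 = 14
N1-N4-N2: 1 + 6 = 7
The minimum is 7.

7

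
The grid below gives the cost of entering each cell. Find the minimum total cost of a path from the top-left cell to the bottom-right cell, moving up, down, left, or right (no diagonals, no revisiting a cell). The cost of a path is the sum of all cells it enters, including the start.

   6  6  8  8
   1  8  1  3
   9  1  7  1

Take (0,0) -> (1,0) -> (1,1) -> (1,2) -> (1,3) -> (2,3) for a total of 6 + 1 + 8 + 1 + 3 + 1 = 20.

20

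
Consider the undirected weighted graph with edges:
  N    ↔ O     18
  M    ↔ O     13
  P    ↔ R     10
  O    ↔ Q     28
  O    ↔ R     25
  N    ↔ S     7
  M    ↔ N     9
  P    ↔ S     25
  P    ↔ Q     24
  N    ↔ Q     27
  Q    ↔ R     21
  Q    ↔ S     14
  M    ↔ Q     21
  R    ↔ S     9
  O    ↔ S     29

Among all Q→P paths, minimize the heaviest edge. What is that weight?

Some routes from Q to P:
Q - M - O - N - S - R - P: max(21, 13, 18, 7, 9, 10) = 21
Q - M - N - S - R - P: max(21, 9, 7, 9, 10) = 21
Q - S - R - P: max(14, 9, 10) = 14
Smallest bottleneck: 14.

14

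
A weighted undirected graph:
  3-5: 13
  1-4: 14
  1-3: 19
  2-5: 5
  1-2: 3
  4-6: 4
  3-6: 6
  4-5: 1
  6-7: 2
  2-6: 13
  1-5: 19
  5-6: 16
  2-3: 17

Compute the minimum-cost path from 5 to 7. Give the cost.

7

Checking several routes:
5 - 4 - 6 - 7: 1 + 4 + 2 = 7
5 - 6 - 7: 16 + 2 = 18
5 - 2 - 6 - 7: 5 + 13 + 2 = 20
Best route has total 7.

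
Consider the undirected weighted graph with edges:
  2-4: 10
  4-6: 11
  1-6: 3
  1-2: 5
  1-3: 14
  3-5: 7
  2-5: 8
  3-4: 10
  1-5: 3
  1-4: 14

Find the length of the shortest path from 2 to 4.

Comparing a few candidate routes:
2-1-4: 5 + 14 = 19
2-4: 10
2-1-6-4: 5 + 3 + 11 = 19
The minimum is 10.

10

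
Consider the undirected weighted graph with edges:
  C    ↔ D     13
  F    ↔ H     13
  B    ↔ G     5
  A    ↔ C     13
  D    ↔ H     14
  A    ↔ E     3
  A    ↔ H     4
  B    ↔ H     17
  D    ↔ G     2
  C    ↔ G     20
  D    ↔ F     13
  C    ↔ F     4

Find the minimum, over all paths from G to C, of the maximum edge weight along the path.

A few of the G→C routes:
G -> D -> H -> F -> C: max(2, 14, 13, 4) = 14
G -> D -> H -> A -> C: max(2, 14, 4, 13) = 14
G -> D -> F -> C: max(2, 13, 4) = 13
G -> B -> H -> A -> C: max(5, 17, 4, 13) = 17
G -> D -> F -> H -> A -> C: max(2, 13, 13, 4, 13) = 13
G -> D -> C: max(2, 13) = 13
The minimum achievable maximum is 13.

13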